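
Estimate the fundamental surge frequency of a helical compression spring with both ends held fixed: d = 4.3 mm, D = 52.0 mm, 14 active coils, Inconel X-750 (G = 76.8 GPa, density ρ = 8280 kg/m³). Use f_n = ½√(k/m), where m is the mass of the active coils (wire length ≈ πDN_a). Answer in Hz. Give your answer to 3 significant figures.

38.9 Hz

k = Gd⁴/(8D³N_a) = (76.8×10³)(4.3⁴)/(8·52.0³·14) = 1.6673 N/mm = 1667.3 N/m
Wire length L = πDN_a = π·52.0·14 = 2287.1 mm
m = ρ·(πd²/4)·L = 8280 × 14.522×10⁻⁶ m² × 2.2871 m = 0.275 kg
f_n = ½√(k/m) = 0.5·√(1667.3/0.275) = 0.5·√(6062.7) = 38.932 Hz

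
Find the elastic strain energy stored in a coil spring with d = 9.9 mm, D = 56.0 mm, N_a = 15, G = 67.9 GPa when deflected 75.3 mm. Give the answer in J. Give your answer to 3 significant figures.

k = Gd⁴/(8D³N_a) = (67.9×10³)(9.9⁴)/(8·56.0³·15) = 30.95 N/mm
U = ½kδ² = 0.5 × 30.95 × 75.3² = 87746 N·mm = 87.746 J

87.7 J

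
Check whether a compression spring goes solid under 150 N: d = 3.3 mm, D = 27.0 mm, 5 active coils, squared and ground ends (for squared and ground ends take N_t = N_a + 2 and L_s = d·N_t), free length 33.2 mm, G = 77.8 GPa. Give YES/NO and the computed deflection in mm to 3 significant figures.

k = Gd⁴/(8D³N_a) = (77.8×10³)(3.3⁴)/(8·27.0³·5) = 11.719 N/mm
N_t = 7; L_s = 3.3·7 = 23.1 mm; δ_solid = L₀ − L_s = 33.2 − 23.1 = 10.1 mm
δ = F/k = 150/11.719 = 12.8 mm
δ ≥ δ_solid → spring goes solid

YES, δ = 12.8 mm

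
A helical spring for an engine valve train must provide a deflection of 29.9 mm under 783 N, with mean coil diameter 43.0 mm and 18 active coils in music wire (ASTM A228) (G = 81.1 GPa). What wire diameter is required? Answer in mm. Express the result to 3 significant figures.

7.80 mm

Required rate k = F/δ = 783/29.9 = 26.187 N/mm
d = (8D³N_a·k / G)^(1/4) = (8·43.0³·18·26.187 / (81.1×10³))^0.25
  = (3696.9)^0.25 = 7.7976 mm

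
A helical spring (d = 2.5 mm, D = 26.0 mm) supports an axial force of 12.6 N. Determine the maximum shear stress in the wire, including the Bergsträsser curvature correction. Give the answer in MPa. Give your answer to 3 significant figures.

Spring index C = D/d = 26.0/2.5 = 10.4000
K_B = (4C+2)/(4C−3) = 43.600/38.600 = 1.1295
τ₀ = 8FD/(πd³) = 8·12.6·26.0/(π·2.5³) = 2620.8/49.087 = 53.39 MPa
τ_max = K·τ₀ = 1.1295 × 53.39 = 60.306 MPa

60.3 MPa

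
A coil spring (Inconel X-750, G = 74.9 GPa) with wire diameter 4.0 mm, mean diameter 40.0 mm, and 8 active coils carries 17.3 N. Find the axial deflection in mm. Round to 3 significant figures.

3.70 mm

k = Gd⁴/(8D³N_a) = (74.9×10³)(4.0⁴)/(8·40.0³·8) = 4.6813 N/mm
δ = F/k = 17.3 / 4.6813 = 3.6956 mm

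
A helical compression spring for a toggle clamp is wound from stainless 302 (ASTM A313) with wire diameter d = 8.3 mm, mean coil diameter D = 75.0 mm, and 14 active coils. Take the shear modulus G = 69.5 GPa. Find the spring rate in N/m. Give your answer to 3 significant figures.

6980 N/m

k = Gd⁴/(8D³N_a) = (69.5×10³ × 8.3⁴) / (8 × 75.0³ × 14)
  = 3.29835e+08 / 4.725e+07 = 6.9806 N/mm = 6980.6 N/m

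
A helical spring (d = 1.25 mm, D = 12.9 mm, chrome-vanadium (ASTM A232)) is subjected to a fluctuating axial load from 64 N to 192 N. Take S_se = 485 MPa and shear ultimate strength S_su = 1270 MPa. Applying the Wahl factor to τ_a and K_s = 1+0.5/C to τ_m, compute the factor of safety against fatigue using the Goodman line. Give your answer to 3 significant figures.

C = D/d = 12.9/1.25 = 10.3200; K_W = (4C−1)/(4C−4)+0.615/C = 1.1401; K_s = 1+0.5/C = 1.0484
F_a = (F_max−F_min)/2 = 64 N; F_m = (F_max+F_min)/2 = 128 N
τ_a = K_W·8F_aD/(πd³) = 1.1401 × 1076.4 = 1227.2 MPa
τ_m = K_s·8F_mD/(πd³) = 1.0484 × 2152.8 = 2257.1 MPa
Goodman: 1/n_f = τ_a/S_se + τ_m/S_su = 1227.2/485 + 2257.1/1270 = 2.53027 + 1.77727 = 4.3075
n_f = 1/4.3075 = 0.2322

0.232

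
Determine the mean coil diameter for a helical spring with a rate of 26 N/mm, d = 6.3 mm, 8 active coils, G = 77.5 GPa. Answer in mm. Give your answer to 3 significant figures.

D = (Gd⁴/(8N_a·k))^(1/3) = (77.5×10³·6.3⁴/(8·8·26))^(1/3)
  = (73368.7)^(1/3) = 41.8636 mm

41.9 mm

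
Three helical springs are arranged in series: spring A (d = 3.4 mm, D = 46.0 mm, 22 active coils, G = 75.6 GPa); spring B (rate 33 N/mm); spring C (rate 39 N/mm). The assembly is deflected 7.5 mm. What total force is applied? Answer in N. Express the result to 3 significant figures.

4.28 N

k_A = Gd⁴/(8D³N_a) = (75.6×10³)(3.4⁴)/(8·46.0³·22) = 0.58973 N/mm
Series: 1/k_eq = 1/0.58973 + 1/33 + 1/39 = 1.7516; k_eq = 0.57089 N/mm
F = k_eq·δ = 0.57089·7.5 = 4.2817 N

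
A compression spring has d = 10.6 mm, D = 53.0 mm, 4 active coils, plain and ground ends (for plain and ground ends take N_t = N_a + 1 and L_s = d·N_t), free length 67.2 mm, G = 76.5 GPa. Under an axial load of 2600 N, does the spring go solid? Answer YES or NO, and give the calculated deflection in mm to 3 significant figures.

k = Gd⁴/(8D³N_a) = (76.5×10³)(10.6⁴)/(8·53.0³·4) = 202.72 N/mm
N_t = 5; L_s = 10.6·5 = 53 mm; δ_solid = L₀ − L_s = 67.2 − 53 = 14.2 mm
δ = F/k = 2600/202.72 = 12.825 mm
δ < δ_solid → spring does not go solid

NO, δ = 12.8 mm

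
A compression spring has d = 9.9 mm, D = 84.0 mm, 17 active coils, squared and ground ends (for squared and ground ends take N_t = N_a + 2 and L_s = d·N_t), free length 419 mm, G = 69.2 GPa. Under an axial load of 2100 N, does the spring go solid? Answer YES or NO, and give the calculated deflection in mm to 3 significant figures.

YES, δ = 255 mm

k = Gd⁴/(8D³N_a) = (69.2×10³)(9.9⁴)/(8·84.0³·17) = 8.2465 N/mm
N_t = 19; L_s = 9.9·19 = 188.1 mm; δ_solid = L₀ − L_s = 419 − 188.1 = 230.9 mm
δ = F/k = 2100/8.2465 = 254.65 mm
δ ≥ δ_solid → spring goes solid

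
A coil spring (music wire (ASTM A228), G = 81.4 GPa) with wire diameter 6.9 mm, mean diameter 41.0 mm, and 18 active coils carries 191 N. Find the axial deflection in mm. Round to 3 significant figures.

k = Gd⁴/(8D³N_a) = (81.4×10³)(6.9⁴)/(8·41.0³·18) = 18.591 N/mm
δ = F/k = 191 / 18.591 = 10.274 mm

10.3 mm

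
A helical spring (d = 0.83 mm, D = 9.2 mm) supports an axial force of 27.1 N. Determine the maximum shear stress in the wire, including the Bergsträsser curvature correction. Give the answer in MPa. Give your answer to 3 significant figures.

1240 MPa

Spring index C = D/d = 9.2/0.83 = 11.0843
K_B = (4C+2)/(4C−3) = 46.337/41.337 = 1.1210
τ₀ = 8FD/(πd³) = 8·27.1·9.2/(π·0.83³) = 1994.56/1.7963 = 1110.4 MPa
τ_max = K·τ₀ = 1.1210 × 1110.4 = 1244.7 MPa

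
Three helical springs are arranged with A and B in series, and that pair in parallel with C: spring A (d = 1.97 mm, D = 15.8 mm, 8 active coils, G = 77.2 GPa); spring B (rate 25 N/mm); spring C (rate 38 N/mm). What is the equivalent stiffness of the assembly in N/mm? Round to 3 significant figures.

41.9 N/mm

k_A = Gd⁴/(8D³N_a) = (77.2×10³)(1.97⁴)/(8·15.8³·8) = 4.6061 N/mm
Springs A,B series: k_AB = 1/(1/4.6061+1/25) = 3.8895 N/mm; parallel with C: k_eq = 3.8895+38 = 41.889 N/mm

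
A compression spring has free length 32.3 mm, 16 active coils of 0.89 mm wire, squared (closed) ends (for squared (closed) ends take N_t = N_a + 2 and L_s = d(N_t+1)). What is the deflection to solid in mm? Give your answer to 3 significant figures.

15.4 mm

N_t = 18; L_s = 0.89·19 = 16.91 mm
δ_solid = L₀ − L_s = 32.3 − 16.91 = 15.39 mm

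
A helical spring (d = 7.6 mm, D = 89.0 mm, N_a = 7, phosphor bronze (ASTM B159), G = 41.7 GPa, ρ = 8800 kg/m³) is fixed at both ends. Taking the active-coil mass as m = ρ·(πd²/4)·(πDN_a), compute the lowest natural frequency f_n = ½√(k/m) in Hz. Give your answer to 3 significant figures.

33.6 Hz

k = Gd⁴/(8D³N_a) = (41.7×10³)(7.6⁴)/(8·89.0³·7) = 3.524 N/mm = 3524 N/m
Wire length L = πDN_a = π·89.0·7 = 1957.2 mm
m = ρ·(πd²/4)·L = 8800 × 45.365×10⁻⁶ m² × 1.9572 m = 0.78134 kg
f_n = ½√(k/m) = 0.5·√(3524/0.78134) = 0.5·√(4510.2) = 33.579 Hz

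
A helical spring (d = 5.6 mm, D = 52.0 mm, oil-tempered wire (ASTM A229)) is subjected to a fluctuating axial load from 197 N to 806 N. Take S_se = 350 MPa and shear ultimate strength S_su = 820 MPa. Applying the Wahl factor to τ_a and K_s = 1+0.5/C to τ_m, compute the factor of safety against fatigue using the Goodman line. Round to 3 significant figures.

C = D/d = 52.0/5.6 = 9.2857; K_W = (4C−1)/(4C−4)+0.615/C = 1.1567; K_s = 1+0.5/C = 1.0538
F_a = (F_max−F_min)/2 = 304.5 N; F_m = (F_max+F_min)/2 = 501.5 N
τ_a = K_W·8F_aD/(πd³) = 1.1567 × 229.6 = 265.59 MPa
τ_m = K_s·8F_mD/(πd³) = 1.0538 × 378.14 = 398.5 MPa
Goodman: 1/n_f = τ_a/S_se + τ_m/S_su = 265.59/350 + 398.5/820 = 0.75882 + 0.48597 = 1.2448
n_f = 1/1.2448 = 0.8033

0.803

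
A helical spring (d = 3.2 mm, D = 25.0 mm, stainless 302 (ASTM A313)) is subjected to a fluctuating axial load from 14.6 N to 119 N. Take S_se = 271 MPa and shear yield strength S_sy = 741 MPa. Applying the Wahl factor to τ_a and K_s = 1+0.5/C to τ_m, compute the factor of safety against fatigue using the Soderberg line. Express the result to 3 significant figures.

1.58

C = D/d = 25.0/3.2 = 7.8125; K_W = (4C−1)/(4C−4)+0.615/C = 1.1888; K_s = 1+0.5/C = 1.0640
F_a = (F_max−F_min)/2 = 52.2 N; F_m = (F_max+F_min)/2 = 66.8 N
τ_a = K_W·8F_aD/(πd³) = 1.1888 × 101.41 = 120.56 MPa
τ_m = K_s·8F_mD/(πd³) = 1.0640 × 129.78 = 138.09 MPa
Soderberg: 1/n_f = τ_a/S_se + τ_m/S_sy = 120.56/271 + 138.09/741 = 0.44488 + 0.18635 = 0.63123
n_f = 1/0.63123 = 1.584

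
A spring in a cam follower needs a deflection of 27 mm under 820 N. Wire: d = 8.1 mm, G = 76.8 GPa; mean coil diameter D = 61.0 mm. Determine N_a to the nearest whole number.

Required rate k = F/δ = 820/27 = 30.37 N/mm
N_a = Gd⁴/(8D³k) = (76.8×10³ × 8.1⁴)/(8 × 61.0³ × 30.37)
    = 3.30599e+08 / 5.5148e+07 = 5.995 → 6 coils

6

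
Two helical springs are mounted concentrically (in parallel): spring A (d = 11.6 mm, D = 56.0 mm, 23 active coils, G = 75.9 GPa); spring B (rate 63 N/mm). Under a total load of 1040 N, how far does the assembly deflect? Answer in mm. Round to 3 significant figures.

k_A = Gd⁴/(8D³N_a) = (75.9×10³)(11.6⁴)/(8·56.0³·23) = 42.53 N/mm
Parallel: k_eq = 42.53 + 63 = 105.53 N/mm
δ = F/k_eq = 1040/105.53 = 9.8551 mm

9.86 mm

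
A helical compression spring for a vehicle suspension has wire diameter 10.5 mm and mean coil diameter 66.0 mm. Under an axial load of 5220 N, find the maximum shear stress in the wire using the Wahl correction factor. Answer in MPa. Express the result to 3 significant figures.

Spring index C = D/d = 66.0/10.5 = 6.2857
K_W = (4C−1)/(4C−4) + 0.615/C = 24.143/21.143 + 0.0978 = 1.2397
τ₀ = 8FD/(πd³) = 8·5220·66.0/(π·10.5³) = 2.75616e+06/3636.8 = 757.86 MPa
τ_max = K·τ₀ = 1.2397 × 757.86 = 939.54 MPa

940 MPa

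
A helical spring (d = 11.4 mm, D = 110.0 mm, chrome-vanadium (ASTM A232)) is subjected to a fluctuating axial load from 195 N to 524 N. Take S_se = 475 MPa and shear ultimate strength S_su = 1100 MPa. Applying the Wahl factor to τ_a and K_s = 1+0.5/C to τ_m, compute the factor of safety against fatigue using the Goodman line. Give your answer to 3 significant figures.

C = D/d = 110.0/11.4 = 9.6491; K_W = (4C−1)/(4C−4)+0.615/C = 1.1505; K_s = 1+0.5/C = 1.0518
F_a = (F_max−F_min)/2 = 164.5 N; F_m = (F_max+F_min)/2 = 359.5 N
τ_a = K_W·8F_aD/(πd³) = 1.1505 × 31.102 = 35.781 MPa
τ_m = K_s·8F_mD/(πd³) = 1.0518 × 67.97 = 71.492 MPa
Goodman: 1/n_f = τ_a/S_se + τ_m/S_su = 35.781/475 + 71.492/1100 = 0.07533 + 0.06499 = 0.14032
n_f = 1/0.14032 = 7.127

7.13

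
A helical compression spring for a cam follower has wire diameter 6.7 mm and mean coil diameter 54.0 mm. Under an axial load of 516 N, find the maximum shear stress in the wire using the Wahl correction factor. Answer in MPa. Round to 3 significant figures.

Spring index C = D/d = 54.0/6.7 = 8.0597
K_W = (4C−1)/(4C−4) + 0.615/C = 31.239/28.239 + 0.0763 = 1.1825
τ₀ = 8FD/(πd³) = 8·516·54.0/(π·6.7³) = 222912/944.87 = 235.92 MPa
τ_max = K·τ₀ = 1.1825 × 235.92 = 278.98 MPa

279 MPa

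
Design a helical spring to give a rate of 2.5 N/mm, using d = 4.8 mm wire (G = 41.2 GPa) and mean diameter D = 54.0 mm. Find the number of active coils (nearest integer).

N_a = Gd⁴/(8D³k) = (41.2×10³ × 4.8⁴)/(8 × 54.0³ × 2.5)
    = 2.18707e+07 / 3.14928e+06 = 6.945 → 7 coils

7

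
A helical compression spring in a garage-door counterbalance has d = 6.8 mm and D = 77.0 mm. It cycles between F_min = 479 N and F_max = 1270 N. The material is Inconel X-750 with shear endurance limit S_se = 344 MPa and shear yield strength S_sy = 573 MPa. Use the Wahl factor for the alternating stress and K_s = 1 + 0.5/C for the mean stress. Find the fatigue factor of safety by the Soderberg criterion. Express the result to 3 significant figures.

C = D/d = 77.0/6.8 = 11.3235; K_W = (4C−1)/(4C−4)+0.615/C = 1.1270; K_s = 1+0.5/C = 1.0442
F_a = (F_max−F_min)/2 = 395.5 N; F_m = (F_max+F_min)/2 = 874.5 N
τ_a = K_W·8F_aD/(πd³) = 1.1270 × 246.63 = 277.95 MPa
τ_m = K_s·8F_mD/(πd³) = 1.0442 × 545.34 = 569.42 MPa
Soderberg: 1/n_f = τ_a/S_se + τ_m/S_sy = 277.95/344 + 569.42/573 = 0.80798 + 0.99374 = 1.8017
n_f = 1/1.8017 = 0.555

0.555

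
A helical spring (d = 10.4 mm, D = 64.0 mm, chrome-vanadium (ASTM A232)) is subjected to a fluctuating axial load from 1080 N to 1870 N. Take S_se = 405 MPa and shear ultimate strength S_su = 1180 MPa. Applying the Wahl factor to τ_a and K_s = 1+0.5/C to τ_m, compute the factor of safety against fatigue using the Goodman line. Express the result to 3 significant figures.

C = D/d = 64.0/10.4 = 6.1538; K_W = (4C−1)/(4C−4)+0.615/C = 1.2455; K_s = 1+0.5/C = 1.0813
F_a = (F_max−F_min)/2 = 395 N; F_m = (F_max+F_min)/2 = 1475 N
τ_a = K_W·8F_aD/(πd³) = 1.2455 × 57.229 = 71.277 MPa
τ_m = K_s·8F_mD/(πd³) = 1.0813 × 213.7 = 231.07 MPa
Goodman: 1/n_f = τ_a/S_se + τ_m/S_su = 71.277/405 + 231.07/1180 = 0.17599 + 0.19582 = 0.37181
n_f = 1/0.37181 = 2.69

2.69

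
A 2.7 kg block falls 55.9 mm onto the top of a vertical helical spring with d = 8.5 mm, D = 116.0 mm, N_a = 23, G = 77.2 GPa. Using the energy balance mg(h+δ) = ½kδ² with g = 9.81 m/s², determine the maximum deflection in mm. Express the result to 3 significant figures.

68.5 mm

k = Gd⁴/(8D³N_a) = (77.2×10³)(8.5⁴)/(8·116.0³·23) = 1.4031 N/mm
W = mg = 2.7 × 9.81 = 26.487 N
½kδ² − Wδ − Wh = 0 → δ = (W + √(W² + 2kWh))/k
δ = (26.487 + √(701.56 + 4155.05))/1.4031 = (26.487 + 69.689)/1.4031 = 68.544 mm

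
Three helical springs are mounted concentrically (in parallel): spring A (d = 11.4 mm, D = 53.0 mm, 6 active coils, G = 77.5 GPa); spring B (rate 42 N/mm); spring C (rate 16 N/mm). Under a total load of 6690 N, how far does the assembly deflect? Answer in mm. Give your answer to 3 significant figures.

27.7 mm

k_A = Gd⁴/(8D³N_a) = (77.5×10³)(11.4⁴)/(8·53.0³·6) = 183.17 N/mm
Parallel: k_eq = 183.17 + 42 + 16 = 241.17 N/mm
δ = F/k_eq = 6690/241.17 = 27.74 mm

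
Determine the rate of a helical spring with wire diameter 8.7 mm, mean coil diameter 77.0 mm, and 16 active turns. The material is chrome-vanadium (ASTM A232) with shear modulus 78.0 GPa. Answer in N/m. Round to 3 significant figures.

k = Gd⁴/(8D³N_a) = (78.0×10³ × 8.7⁴) / (8 × 77.0³ × 16)
  = 4.4686e+08 / 5.84362e+07 = 7.647 N/mm = 7647 N/m

7650 N/m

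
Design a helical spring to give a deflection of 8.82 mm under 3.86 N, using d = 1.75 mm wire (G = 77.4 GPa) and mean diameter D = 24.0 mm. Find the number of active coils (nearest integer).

15

Required rate k = F/δ = 3.86/8.82 = 0.43764 N/mm
N_a = Gd⁴/(8D³k) = (77.4×10³ × 1.75⁴)/(8 × 24.0³ × 0.43764)
    = 725927 / 48399.7 = 15 → 15 coils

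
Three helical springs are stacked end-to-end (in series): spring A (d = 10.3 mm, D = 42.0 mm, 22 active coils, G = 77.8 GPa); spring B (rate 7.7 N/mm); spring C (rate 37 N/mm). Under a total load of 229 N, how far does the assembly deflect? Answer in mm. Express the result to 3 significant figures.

k_A = Gd⁴/(8D³N_a) = (77.8×10³)(10.3⁴)/(8·42.0³·22) = 67.153 N/mm
Series: 1/k_eq = 1/67.153 + 1/7.7 + 1/37 = 0.17179; k_eq = 5.8211 N/mm
δ = F/k_eq = 229/5.8211 = 39.34 mm

39.3 mm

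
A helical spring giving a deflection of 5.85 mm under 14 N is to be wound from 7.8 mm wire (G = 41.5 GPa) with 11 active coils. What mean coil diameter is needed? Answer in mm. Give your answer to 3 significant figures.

90.0 mm

Required rate k = F/δ = 14/5.85 = 2.3932 N/mm
D = (Gd⁴/(8N_a·k))^(1/3) = (41.5×10³·7.8⁴/(8·11·2.3932))^(1/3)
  = (729410)^(1/3) = 90.0169 mm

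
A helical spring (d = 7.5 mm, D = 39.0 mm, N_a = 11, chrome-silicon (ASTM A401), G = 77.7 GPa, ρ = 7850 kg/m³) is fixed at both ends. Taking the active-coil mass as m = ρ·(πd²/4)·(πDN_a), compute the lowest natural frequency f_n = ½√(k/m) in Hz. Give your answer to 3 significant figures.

k = Gd⁴/(8D³N_a) = (77.7×10³)(7.5⁴)/(8·39.0³·11) = 47.097 N/mm = 47097 N/m
Wire length L = πDN_a = π·39.0·11 = 1347.7 mm
m = ρ·(πd²/4)·L = 7850 × 44.179×10⁻⁶ m² × 1.3477 m = 0.4674 kg
f_n = ½√(k/m) = 0.5·√(47097/0.4674) = 0.5·√(1.0076e+05) = 158.72 Hz

159 Hz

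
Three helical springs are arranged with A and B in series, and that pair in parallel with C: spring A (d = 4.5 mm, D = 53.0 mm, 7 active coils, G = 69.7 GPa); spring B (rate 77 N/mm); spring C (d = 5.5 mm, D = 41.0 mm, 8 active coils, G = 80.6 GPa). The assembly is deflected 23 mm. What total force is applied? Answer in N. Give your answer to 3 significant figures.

k_A = Gd⁴/(8D³N_a) = (69.7×10³)(4.5⁴)/(8·53.0³·7) = 3.4282 N/mm
k_C = Gd⁴/(8D³N_a) = (80.6×10³)(5.5⁴)/(8·41.0³·8) = 16.721 N/mm
Springs A,B series: k_AB = 1/(1/3.4282+1/77) = 3.2821 N/mm; parallel with C: k_eq = 3.2821+16.721 = 20.003 N/mm
F = k_eq·δ = 20.003·23 = 460.06 N

460 N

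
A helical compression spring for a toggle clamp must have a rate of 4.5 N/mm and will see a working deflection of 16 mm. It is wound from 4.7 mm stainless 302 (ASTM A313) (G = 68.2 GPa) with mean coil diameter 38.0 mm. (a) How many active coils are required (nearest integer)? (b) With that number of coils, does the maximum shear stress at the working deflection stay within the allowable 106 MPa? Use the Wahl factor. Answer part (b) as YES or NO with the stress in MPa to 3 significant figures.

N_a = Gd⁴/(8D³k) = (68.2×10³)(4.7⁴)/(8·38.0³·4.5) = 16.85 → N_a = 17
Actual rate k = Gd⁴/(8D³·17) = 4.4595 N/mm
Working load F = kδ = 4.4595·16 = 71.352 N
C = 38.0/4.7 = 8.0851; K_W = (4C−1)/(4C−4)+0.615/C = 1.1819
τ_max = K_W·8FD/(πd³) = 1.1819·66.502 = 78.6 MPa
τ_max ≤ 106 MPa → acceptable

(a) 17 coils; (b) YES, τ_max = 78.6 MPa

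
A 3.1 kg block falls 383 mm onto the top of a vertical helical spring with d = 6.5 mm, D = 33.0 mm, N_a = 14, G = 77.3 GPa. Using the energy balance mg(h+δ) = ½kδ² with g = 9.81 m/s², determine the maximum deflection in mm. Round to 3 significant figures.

k = Gd⁴/(8D³N_a) = (77.3×10³)(6.5⁴)/(8·33.0³·14) = 34.283 N/mm
W = mg = 3.1 × 9.81 = 30.411 N
½kδ² − Wδ − Wh = 0 → δ = (W + √(W² + 2kWh))/k
δ = (30.411 + √(924.83 + 798606))/34.283 = (30.411 + 894.16)/34.283 = 26.969 mm

27.0 mm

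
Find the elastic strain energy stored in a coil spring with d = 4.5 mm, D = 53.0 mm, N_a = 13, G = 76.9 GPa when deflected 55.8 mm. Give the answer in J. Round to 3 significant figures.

3.17 J

k = Gd⁴/(8D³N_a) = (76.9×10³)(4.5⁴)/(8·53.0³·13) = 2.0366 N/mm
U = ½kδ² = 0.5 × 2.0366 × 55.8² = 3170.7 N·mm = 3.1707 J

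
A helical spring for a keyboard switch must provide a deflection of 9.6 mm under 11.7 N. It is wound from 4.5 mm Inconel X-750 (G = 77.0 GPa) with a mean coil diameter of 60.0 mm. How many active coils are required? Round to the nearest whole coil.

15

Required rate k = F/δ = 11.7/9.6 = 1.2188 N/mm
N_a = Gd⁴/(8D³k) = (77.0×10³ × 4.5⁴)/(8 × 60.0³ × 1.2188)
    = 3.15748e+07 / 2.106e+06 = 14.99 → 15 coils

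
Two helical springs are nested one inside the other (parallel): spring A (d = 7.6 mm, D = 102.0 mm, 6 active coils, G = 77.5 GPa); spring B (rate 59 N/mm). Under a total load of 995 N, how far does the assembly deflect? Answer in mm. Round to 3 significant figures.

k_A = Gd⁴/(8D³N_a) = (77.5×10³)(7.6⁴)/(8·102.0³·6) = 5.0759 N/mm
Parallel: k_eq = 5.0759 + 59 = 64.076 N/mm
δ = F/k_eq = 995/64.076 = 15.528 mm

15.5 mm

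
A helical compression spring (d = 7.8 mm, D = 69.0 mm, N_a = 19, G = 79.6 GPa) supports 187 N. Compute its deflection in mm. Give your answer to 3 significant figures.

k = Gd⁴/(8D³N_a) = (79.6×10³)(7.8⁴)/(8·69.0³·19) = 5.9007 N/mm
δ = F/k = 187 / 5.9007 = 31.691 mm

31.7 mm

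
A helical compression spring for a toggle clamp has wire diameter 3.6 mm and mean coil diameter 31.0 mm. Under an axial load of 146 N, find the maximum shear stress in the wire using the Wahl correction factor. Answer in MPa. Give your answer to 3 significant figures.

Spring index C = D/d = 31.0/3.6 = 8.6111
K_W = (4C−1)/(4C−4) + 0.615/C = 33.444/30.444 + 0.0714 = 1.1700
τ₀ = 8FD/(πd³) = 8·146·31.0/(π·3.6³) = 36208/146.57 = 247.03 MPa
τ_max = K·τ₀ = 1.1700 × 247.03 = 289.01 MPa

289 MPa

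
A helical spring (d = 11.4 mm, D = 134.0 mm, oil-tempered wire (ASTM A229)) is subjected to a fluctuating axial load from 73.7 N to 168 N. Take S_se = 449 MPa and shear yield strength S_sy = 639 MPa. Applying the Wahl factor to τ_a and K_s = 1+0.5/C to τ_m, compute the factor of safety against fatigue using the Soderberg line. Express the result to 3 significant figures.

13.8

C = D/d = 134.0/11.4 = 11.7544; K_W = (4C−1)/(4C−4)+0.615/C = 1.1221; K_s = 1+0.5/C = 1.0425
F_a = (F_max−F_min)/2 = 47.15 N; F_m = (F_max+F_min)/2 = 120.85 N
τ_a = K_W·8F_aD/(πd³) = 1.1221 × 10.86 = 12.185 MPa
τ_m = K_s·8F_mD/(πd³) = 1.0425 × 27.834 = 29.018 MPa
Soderberg: 1/n_f = τ_a/S_se + τ_m/S_sy = 12.185/449 + 29.018/639 = 0.02714 + 0.04541 = 0.07255
n_f = 1/0.07255 = 13.78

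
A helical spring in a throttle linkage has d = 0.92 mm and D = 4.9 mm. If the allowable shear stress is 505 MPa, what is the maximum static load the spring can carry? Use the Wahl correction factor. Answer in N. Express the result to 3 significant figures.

24.5 N

C = D/d = 4.9/0.92 = 5.3261
K_W = (4C−1)/(4C−4) + 0.615/C = 20.304/17.304 + 0.1155 = 1.2888
τ_max = K·8FD/(πd³) → F_max = τ_allow·πd³/(8DK)
F_max = 505·π·0.92³/(8·4.9·1.2888) = 1235.4/50.522 = 24.452 N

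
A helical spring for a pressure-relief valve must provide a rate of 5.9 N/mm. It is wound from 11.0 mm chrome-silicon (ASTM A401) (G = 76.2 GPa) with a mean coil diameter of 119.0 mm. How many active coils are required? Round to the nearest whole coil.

N_a = Gd⁴/(8D³k) = (76.2×10³ × 11.0⁴)/(8 × 119.0³ × 5.9)
    = 1.11564e+09 / 7.95395e+07 = 14.03 → 14 coils

14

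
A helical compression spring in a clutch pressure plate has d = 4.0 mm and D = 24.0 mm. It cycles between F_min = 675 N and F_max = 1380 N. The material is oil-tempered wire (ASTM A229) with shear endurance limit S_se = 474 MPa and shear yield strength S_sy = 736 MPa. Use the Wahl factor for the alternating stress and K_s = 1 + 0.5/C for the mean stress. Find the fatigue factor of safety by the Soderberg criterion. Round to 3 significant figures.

0.429

C = D/d = 24.0/4.0 = 6.0000; K_W = (4C−1)/(4C−4)+0.615/C = 1.2525; K_s = 1+0.5/C = 1.0833
F_a = (F_max−F_min)/2 = 352.5 N; F_m = (F_max+F_min)/2 = 1027.5 N
τ_a = K_W·8F_aD/(πd³) = 1.2525 × 336.61 = 421.61 MPa
τ_m = K_s·8F_mD/(πd³) = 1.0833 × 981.19 = 1063 MPa
Soderberg: 1/n_f = τ_a/S_se + τ_m/S_sy = 421.61/474 + 1063/736 = 0.88947 + 1.44423 = 2.3337
n_f = 1/2.3337 = 0.4285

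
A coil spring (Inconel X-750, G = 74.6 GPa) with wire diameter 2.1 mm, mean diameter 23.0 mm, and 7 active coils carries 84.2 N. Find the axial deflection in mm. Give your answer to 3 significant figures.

39.5 mm

k = Gd⁴/(8D³N_a) = (74.6×10³)(2.1⁴)/(8·23.0³·7) = 2.1293 N/mm
δ = F/k = 84.2 / 2.1293 = 39.543 mm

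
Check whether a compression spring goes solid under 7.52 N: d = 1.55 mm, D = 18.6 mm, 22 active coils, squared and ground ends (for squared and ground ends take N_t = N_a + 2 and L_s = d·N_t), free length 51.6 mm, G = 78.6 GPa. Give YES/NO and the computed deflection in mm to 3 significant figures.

YES, δ = 18.8 mm

k = Gd⁴/(8D³N_a) = (78.6×10³)(1.55⁴)/(8·18.6³·22) = 0.40059 N/mm
N_t = 24; L_s = 1.55·24 = 37.2 mm; δ_solid = L₀ − L_s = 51.6 − 37.2 = 14.4 mm
δ = F/k = 7.52/0.40059 = 18.772 mm
δ ≥ δ_solid → spring goes solid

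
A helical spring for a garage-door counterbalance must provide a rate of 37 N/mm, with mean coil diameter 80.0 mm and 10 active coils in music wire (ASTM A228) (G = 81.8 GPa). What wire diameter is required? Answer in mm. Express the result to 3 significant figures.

11.7 mm

d = (8D³N_a·k / G)^(1/4) = (8·80.0³·10·37 / (81.8×10³))^0.25
  = (18527)^0.25 = 11.6668 mm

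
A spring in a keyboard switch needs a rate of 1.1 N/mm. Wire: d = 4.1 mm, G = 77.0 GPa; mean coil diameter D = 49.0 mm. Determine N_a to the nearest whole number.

21

N_a = Gd⁴/(8D³k) = (77.0×10³ × 4.1⁴)/(8 × 49.0³ × 1.1)
    = 2.17584e+07 / 1.03531e+06 = 21.02 → 21 coils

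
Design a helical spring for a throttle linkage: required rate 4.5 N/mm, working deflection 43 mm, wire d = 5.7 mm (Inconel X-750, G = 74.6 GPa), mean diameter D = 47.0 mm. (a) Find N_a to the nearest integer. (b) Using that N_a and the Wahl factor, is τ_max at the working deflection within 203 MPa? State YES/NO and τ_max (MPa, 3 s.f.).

(a) 21 coils; (b) YES, τ_max = 148 MPa

N_a = Gd⁴/(8D³k) = (74.6×10³)(5.7⁴)/(8·47.0³·4.5) = 21.07 → N_a = 21
Actual rate k = Gd⁴/(8D³·21) = 4.5148 N/mm
Working load F = kδ = 4.5148·43 = 194.14 N
C = 47.0/5.7 = 8.2456; K_W = (4C−1)/(4C−4)+0.615/C = 1.1781
τ_max = K_W·8FD/(πd³) = 1.1781·125.46 = 147.81 MPa
τ_max ≤ 203 MPa → acceptable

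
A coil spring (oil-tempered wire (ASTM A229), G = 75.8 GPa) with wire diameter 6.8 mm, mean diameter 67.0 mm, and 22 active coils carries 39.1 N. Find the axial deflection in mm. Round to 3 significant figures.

k = Gd⁴/(8D³N_a) = (75.8×10³)(6.8⁴)/(8·67.0³·22) = 3.0617 N/mm
δ = F/k = 39.1 / 3.0617 = 12.771 mm

12.8 mm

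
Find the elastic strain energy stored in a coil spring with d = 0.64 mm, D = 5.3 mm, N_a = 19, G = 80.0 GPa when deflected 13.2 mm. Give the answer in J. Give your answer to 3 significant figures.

0.0517 J

k = Gd⁴/(8D³N_a) = (80.0×10³)(0.64⁴)/(8·5.3³·19) = 0.59311 N/mm
U = ½kδ² = 0.5 × 0.59311 × 13.2² = 51.672 N·mm = 0.051672 J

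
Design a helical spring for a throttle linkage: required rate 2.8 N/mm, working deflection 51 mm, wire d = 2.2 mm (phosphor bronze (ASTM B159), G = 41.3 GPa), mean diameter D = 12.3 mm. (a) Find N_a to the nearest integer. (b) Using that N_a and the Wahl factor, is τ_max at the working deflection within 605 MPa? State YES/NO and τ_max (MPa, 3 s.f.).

(a) 23 coils; (b) YES, τ_max = 540 MPa

N_a = Gd⁴/(8D³k) = (41.3×10³)(2.2⁴)/(8·12.3³·2.8) = 23.21 → N_a = 23
Actual rate k = Gd⁴/(8D³·23) = 2.8256 N/mm
Working load F = kδ = 2.8256·51 = 144.1 N
C = 12.3/2.2 = 5.5909; K_W = (4C−1)/(4C−4)+0.615/C = 1.2734
τ_max = K_W·8FD/(πd³) = 1.2734·423.89 = 539.77 MPa
τ_max ≤ 605 MPa → acceptable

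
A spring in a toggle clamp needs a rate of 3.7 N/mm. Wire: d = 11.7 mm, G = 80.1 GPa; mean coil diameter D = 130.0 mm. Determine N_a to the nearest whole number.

N_a = Gd⁴/(8D³k) = (80.1×10³ × 11.7⁴)/(8 × 130.0³ × 3.7)
    = 1.50098e+09 / 6.50312e+07 = 23.08 → 23 coils

23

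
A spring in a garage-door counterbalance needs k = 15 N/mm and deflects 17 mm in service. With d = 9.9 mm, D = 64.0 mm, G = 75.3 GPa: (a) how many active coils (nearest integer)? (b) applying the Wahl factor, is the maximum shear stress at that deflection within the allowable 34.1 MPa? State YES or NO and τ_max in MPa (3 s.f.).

(a) 23 coils; (b) NO, τ_max = 52.8 MPa

N_a = Gd⁴/(8D³k) = (75.3×10³)(9.9⁴)/(8·64.0³·15) = 22.99 → N_a = 23
Actual rate k = Gd⁴/(8D³·23) = 14.996 N/mm
Working load F = kδ = 14.996·17 = 254.93 N
C = 64.0/9.9 = 6.4646; K_W = (4C−1)/(4C−4)+0.615/C = 1.2324
τ_max = K_W·8FD/(πd³) = 1.2324·42.819 = 52.77 MPa
τ_max > 34.1 MPa → exceeds allowable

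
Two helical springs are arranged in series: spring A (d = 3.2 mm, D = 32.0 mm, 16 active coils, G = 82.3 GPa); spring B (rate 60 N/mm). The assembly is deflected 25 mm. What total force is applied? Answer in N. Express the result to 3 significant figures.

49.7 N

k_A = Gd⁴/(8D³N_a) = (82.3×10³)(3.2⁴)/(8·32.0³·16) = 2.0575 N/mm
Series: 1/k_eq = 1/2.0575 + 1/60 = 0.50269; k_eq = 1.9893 N/mm
F = k_eq·δ = 1.9893·25 = 49.732 N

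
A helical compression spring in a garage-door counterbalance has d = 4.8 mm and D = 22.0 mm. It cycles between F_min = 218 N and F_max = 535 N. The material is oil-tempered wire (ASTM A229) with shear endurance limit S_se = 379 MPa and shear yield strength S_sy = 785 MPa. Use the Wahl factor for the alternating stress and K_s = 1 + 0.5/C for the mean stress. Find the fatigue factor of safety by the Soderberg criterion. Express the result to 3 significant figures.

C = D/d = 22.0/4.8 = 4.5833; K_W = (4C−1)/(4C−4)+0.615/C = 1.3435; K_s = 1+0.5/C = 1.1091
F_a = (F_max−F_min)/2 = 158.5 N; F_m = (F_max+F_min)/2 = 376.5 N
τ_a = K_W·8F_aD/(πd³) = 1.3435 × 80.291 = 107.87 MPa
τ_m = K_s·8F_mD/(πd³) = 1.1091 × 190.72 = 211.53 MPa
Soderberg: 1/n_f = τ_a/S_se + τ_m/S_sy = 107.87/379 + 211.53/785 = 0.28462 + 0.26946 = 0.55408
n_f = 1/0.55408 = 1.805

1.80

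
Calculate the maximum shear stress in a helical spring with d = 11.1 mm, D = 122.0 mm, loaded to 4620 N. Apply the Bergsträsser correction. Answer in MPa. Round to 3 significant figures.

Spring index C = D/d = 122.0/11.1 = 10.9910
K_B = (4C+2)/(4C−3) = 45.964/40.964 = 1.1221
τ₀ = 8FD/(πd³) = 8·4620·122.0/(π·11.1³) = 4.50912e+06/4296.5 = 1049.5 MPa
τ_max = K·τ₀ = 1.1221 × 1049.5 = 1177.6 MPa

1180 MPa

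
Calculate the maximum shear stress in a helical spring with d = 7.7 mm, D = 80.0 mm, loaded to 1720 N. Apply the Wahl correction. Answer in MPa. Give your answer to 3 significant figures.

Spring index C = D/d = 80.0/7.7 = 10.3896
K_W = (4C−1)/(4C−4) + 0.615/C = 40.558/37.558 + 0.0592 = 1.1391
τ₀ = 8FD/(πd³) = 8·1720·80.0/(π·7.7³) = 1.1008e+06/1434.2 = 767.51 MPa
τ_max = K·τ₀ = 1.1391 × 767.51 = 874.25 MPa

874 MPa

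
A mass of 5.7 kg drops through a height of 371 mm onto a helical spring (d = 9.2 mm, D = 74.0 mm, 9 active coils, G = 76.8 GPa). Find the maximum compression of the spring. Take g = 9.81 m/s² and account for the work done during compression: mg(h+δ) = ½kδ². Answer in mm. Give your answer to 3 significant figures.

k = Gd⁴/(8D³N_a) = (76.8×10³)(9.2⁴)/(8·74.0³·9) = 18.858 N/mm
W = mg = 5.7 × 9.81 = 55.917 N
½kδ² − Wδ − Wh = 0 → δ = (W + √(W² + 2kWh))/k
δ = (55.917 + √(3126.7 + 782407))/18.858 = (55.917 + 886.3)/18.858 = 49.965 mm

50.0 mm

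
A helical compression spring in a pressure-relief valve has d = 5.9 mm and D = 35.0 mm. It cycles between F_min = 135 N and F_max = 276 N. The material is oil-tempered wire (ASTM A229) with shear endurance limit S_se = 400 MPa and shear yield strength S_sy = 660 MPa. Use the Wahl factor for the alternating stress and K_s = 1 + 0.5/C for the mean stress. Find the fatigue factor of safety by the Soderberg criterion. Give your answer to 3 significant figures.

C = D/d = 35.0/5.9 = 5.9322; K_W = (4C−1)/(4C−4)+0.615/C = 1.2557; K_s = 1+0.5/C = 1.0843
F_a = (F_max−F_min)/2 = 70.5 N; F_m = (F_max+F_min)/2 = 205.5 N
τ_a = K_W·8F_aD/(πd³) = 1.2557 × 30.594 = 38.418 MPa
τ_m = K_s·8F_mD/(πd³) = 1.0843 × 89.179 = 96.696 MPa
Soderberg: 1/n_f = τ_a/S_se + τ_m/S_sy = 38.418/400 + 96.696/660 = 0.09605 + 0.14651 = 0.24255
n_f = 1/0.24255 = 4.123

4.12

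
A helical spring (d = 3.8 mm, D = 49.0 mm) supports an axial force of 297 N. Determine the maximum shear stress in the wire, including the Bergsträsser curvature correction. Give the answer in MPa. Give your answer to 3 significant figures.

745 MPa

Spring index C = D/d = 49.0/3.8 = 12.8947
K_B = (4C+2)/(4C−3) = 53.579/48.579 = 1.1029
τ₀ = 8FD/(πd³) = 8·297·49.0/(π·3.8³) = 116424/172.39 = 675.37 MPa
τ_max = K·τ₀ = 1.1029 × 675.37 = 744.88 MPa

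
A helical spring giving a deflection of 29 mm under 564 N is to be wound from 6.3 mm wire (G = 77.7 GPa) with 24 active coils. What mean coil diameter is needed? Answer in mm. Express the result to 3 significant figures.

Required rate k = F/δ = 564/29 = 19.448 N/mm
D = (Gd⁴/(8N_a·k))^(1/3) = (77.7×10³·6.3⁴/(8·24·19.448))^(1/3)
  = (32779.4)^(1/3) = 32.0037 mm

32.0 mm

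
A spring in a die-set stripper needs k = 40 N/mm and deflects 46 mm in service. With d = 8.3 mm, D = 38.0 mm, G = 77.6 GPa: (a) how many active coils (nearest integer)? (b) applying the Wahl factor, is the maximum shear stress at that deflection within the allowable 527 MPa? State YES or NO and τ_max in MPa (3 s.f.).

(a) 21 coils; (b) YES, τ_max = 418 MPa

N_a = Gd⁴/(8D³k) = (77.6×10³)(8.3⁴)/(8·38.0³·40) = 20.97 → N_a = 21
Actual rate k = Gd⁴/(8D³·21) = 39.95 N/mm
Working load F = kδ = 39.95·46 = 1837.7 N
C = 38.0/8.3 = 4.5783; K_W = (4C−1)/(4C−4)+0.615/C = 1.3439
τ_max = K_W·8FD/(πd³) = 1.3439·311 = 417.96 MPa
τ_max ≤ 527 MPa → acceptable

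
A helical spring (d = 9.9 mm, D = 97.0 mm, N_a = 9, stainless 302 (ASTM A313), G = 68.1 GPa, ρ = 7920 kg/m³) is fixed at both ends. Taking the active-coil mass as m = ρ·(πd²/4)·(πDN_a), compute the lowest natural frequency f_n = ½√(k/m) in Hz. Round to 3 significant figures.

k = Gd⁴/(8D³N_a) = (68.1×10³)(9.9⁴)/(8·97.0³·9) = 9.955 N/mm = 9955 N/m
Wire length L = πDN_a = π·97.0·9 = 2742.6 mm
m = ρ·(πd²/4)·L = 7920 × 76.977×10⁻⁶ m² × 2.7426 m = 1.6721 kg
f_n = ½√(k/m) = 0.5·√(9955/1.6721) = 0.5·√(5953.8) = 38.58 Hz

38.6 Hz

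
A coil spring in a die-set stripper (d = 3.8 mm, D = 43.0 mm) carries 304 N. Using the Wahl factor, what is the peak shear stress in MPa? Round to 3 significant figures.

684 MPa

Spring index C = D/d = 43.0/3.8 = 11.3158
K_W = (4C−1)/(4C−4) + 0.615/C = 44.263/41.263 + 0.0543 = 1.1271
τ₀ = 8FD/(πd³) = 8·304·43.0/(π·3.8³) = 104576/172.39 = 606.64 MPa
τ_max = K·τ₀ = 1.1271 × 606.64 = 683.72 MPa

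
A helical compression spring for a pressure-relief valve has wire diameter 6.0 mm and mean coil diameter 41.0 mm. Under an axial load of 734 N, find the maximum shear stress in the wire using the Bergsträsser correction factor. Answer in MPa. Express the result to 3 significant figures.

428 MPa

Spring index C = D/d = 41.0/6.0 = 6.8333
K_B = (4C+2)/(4C−3) = 29.333/24.333 = 1.2055
τ₀ = 8FD/(πd³) = 8·734·41.0/(π·6.0³) = 240752/678.58 = 354.79 MPa
τ_max = K·τ₀ = 1.2055 × 354.79 = 427.69 MPa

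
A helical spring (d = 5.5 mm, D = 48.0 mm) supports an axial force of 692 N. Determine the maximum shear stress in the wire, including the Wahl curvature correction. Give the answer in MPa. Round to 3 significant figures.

Spring index C = D/d = 48.0/5.5 = 8.7273
K_W = (4C−1)/(4C−4) + 0.615/C = 33.909/30.909 + 0.0705 = 1.1675
τ₀ = 8FD/(πd³) = 8·692·48.0/(π·5.5³) = 265728/522.68 = 508.39 MPa
τ_max = K·τ₀ = 1.1675 × 508.39 = 593.56 MPa

594 MPa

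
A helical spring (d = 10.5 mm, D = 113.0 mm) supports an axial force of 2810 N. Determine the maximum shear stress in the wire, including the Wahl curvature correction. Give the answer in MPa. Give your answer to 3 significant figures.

792 MPa

Spring index C = D/d = 113.0/10.5 = 10.7619
K_W = (4C−1)/(4C−4) + 0.615/C = 42.048/39.048 + 0.0571 = 1.1340
τ₀ = 8FD/(πd³) = 8·2810·113.0/(π·10.5³) = 2.54024e+06/3636.8 = 698.48 MPa
τ_max = K·τ₀ = 1.1340 × 698.48 = 792.06 MPa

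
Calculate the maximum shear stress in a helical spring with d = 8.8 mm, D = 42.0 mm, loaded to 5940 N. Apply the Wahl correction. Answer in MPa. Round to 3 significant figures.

1240 MPa

Spring index C = D/d = 42.0/8.8 = 4.7727
K_W = (4C−1)/(4C−4) + 0.615/C = 18.091/15.091 + 0.1289 = 1.3277
τ₀ = 8FD/(πd³) = 8·5940·42.0/(π·8.8³) = 1.99584e+06/2140.9 = 932.24 MPa
τ_max = K·τ₀ = 1.3277 × 932.24 = 1237.7 MPa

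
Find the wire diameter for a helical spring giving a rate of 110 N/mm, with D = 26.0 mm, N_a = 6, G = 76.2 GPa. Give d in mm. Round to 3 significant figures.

5.91 mm

d = (8D³N_a·k / G)^(1/4) = (8·26.0³·6·110 / (76.2×10³))^0.25
  = (1217.9)^0.25 = 5.9074 mm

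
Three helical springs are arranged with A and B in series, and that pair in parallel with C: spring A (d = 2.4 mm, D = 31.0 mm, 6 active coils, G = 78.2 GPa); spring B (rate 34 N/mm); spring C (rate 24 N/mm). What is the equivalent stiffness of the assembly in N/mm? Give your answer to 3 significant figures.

25.7 N/mm

k_A = Gd⁴/(8D³N_a) = (78.2×10³)(2.4⁴)/(8·31.0³·6) = 1.8144 N/mm
Springs A,B series: k_AB = 1/(1/1.8144+1/34) = 1.7225 N/mm; parallel with C: k_eq = 1.7225+24 = 25.722 N/mm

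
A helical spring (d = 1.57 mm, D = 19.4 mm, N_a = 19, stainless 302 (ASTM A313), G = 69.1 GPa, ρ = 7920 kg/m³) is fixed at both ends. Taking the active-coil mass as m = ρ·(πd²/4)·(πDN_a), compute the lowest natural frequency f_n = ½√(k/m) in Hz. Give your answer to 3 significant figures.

73.0 Hz

k = Gd⁴/(8D³N_a) = (69.1×10³)(1.57⁴)/(8·19.4³·19) = 0.37829 N/mm = 378.29 N/m
Wire length L = πDN_a = π·19.4·19 = 1158 mm
m = ρ·(πd²/4)·L = 7920 × 1.9359×10⁻⁶ m² × 1.158 m = 0.017755 kg
f_n = ½√(k/m) = 0.5·√(378.29/0.017755) = 0.5·√(21306) = 72.983 Hz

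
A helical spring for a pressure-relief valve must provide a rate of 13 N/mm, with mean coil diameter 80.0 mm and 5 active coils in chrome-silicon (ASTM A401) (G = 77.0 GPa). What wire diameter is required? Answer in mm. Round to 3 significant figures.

d = (8D³N_a·k / G)^(1/4) = (8·80.0³·5·13 / (77.0×10³))^0.25
  = (3457.7)^0.25 = 7.6682 mm

7.67 mm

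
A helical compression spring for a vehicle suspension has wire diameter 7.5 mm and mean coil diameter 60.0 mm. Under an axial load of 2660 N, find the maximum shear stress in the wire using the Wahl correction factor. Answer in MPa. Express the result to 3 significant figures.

1140 MPa

Spring index C = D/d = 60.0/7.5 = 8.0000
K_W = (4C−1)/(4C−4) + 0.615/C = 31.000/28.000 + 0.0769 = 1.1840
τ₀ = 8FD/(πd³) = 8·2660·60.0/(π·7.5³) = 1.2768e+06/1325.4 = 963.36 MPa
τ_max = K·τ₀ = 1.1840 × 963.36 = 1140.6 MPa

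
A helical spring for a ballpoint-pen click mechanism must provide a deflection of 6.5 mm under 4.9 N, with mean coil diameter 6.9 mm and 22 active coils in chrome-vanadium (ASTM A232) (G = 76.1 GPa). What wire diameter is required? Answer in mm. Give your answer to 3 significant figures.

Required rate k = F/δ = 4.9/6.5 = 0.75385 N/mm
d = (8D³N_a·k / G)^(1/4) = (8·6.9³·22·0.75385 / (76.1×10³))^0.25
  = (0.57274)^0.25 = 0.8699 mm

0.870 mm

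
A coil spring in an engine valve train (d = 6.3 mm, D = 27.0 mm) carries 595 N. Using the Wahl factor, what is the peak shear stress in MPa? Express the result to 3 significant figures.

Spring index C = D/d = 27.0/6.3 = 4.2857
K_W = (4C−1)/(4C−4) + 0.615/C = 16.143/13.143 + 0.1435 = 1.3718
τ₀ = 8FD/(πd³) = 8·595·27.0/(π·6.3³) = 128520/785.55 = 163.61 MPa
τ_max = K·τ₀ = 1.3718 × 163.61 = 224.43 MPa

224 MPa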